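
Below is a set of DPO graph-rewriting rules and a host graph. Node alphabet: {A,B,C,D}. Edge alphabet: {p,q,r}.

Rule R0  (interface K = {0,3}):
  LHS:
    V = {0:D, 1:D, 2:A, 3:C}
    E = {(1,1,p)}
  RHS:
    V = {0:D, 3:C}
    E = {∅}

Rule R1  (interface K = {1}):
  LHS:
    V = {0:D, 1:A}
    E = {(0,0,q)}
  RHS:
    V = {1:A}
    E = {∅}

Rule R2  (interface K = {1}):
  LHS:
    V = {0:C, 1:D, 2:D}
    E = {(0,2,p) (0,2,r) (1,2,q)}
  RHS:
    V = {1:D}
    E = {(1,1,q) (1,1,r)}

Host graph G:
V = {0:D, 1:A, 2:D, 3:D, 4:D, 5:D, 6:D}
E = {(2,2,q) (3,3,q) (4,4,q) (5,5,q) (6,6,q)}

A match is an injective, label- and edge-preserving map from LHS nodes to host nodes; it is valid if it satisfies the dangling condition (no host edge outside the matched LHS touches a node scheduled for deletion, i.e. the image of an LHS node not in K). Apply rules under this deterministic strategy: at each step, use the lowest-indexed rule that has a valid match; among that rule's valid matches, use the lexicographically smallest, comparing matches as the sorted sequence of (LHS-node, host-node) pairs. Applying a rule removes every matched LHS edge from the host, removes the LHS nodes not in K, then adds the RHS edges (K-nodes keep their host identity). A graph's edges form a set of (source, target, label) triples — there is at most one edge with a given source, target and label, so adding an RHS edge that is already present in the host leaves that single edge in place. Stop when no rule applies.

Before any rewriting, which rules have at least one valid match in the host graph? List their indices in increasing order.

Answer: [R1]

Rewrite trace:
R0: no valid match — LHS pattern not found
R1: 5 valid matches — {0↦2, 1↦1}, {0↦3, 1↦1}, {0↦4, 1↦1} (+2 more)
R2: no valid match — LHS pattern not found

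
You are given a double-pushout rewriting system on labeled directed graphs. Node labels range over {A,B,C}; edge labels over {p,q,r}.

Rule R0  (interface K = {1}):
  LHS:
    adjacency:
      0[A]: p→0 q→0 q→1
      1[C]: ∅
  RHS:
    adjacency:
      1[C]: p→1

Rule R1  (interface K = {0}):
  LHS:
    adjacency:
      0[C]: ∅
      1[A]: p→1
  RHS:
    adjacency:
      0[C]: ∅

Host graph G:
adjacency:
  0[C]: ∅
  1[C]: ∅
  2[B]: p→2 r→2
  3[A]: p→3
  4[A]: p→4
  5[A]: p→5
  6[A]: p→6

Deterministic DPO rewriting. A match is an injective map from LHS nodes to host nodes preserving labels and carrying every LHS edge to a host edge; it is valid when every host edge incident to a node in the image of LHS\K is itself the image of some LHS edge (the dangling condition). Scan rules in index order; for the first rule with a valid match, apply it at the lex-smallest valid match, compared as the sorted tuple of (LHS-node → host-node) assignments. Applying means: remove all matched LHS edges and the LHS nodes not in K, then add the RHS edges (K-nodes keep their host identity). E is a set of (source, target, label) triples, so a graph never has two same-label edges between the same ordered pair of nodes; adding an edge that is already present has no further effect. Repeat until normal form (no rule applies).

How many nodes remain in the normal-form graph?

Answer: 3

Steps:
initial: |V|=7 |E|=6  E = 2-p->2 2-r->2 3-p->3 4-p->4 5-p->5 6-p->6
step 1: apply R1 at {0↦0, 1↦3}  → |V|=6 |E|=5  E = 2-p->2 2-r->2 4-p->4 5-p->5 6-p->6
step 2: apply R1 at {0↦0, 1↦4}  → |V|=5 |E|=4  E = 2-p->2 2-r->2 5-p->5 6-p->6
step 3: apply R1 at {0↦0, 1↦5}  → |V|=4 |E|=3  E = 2-p->2 2-r->2 6-p->6
step 4: apply R1 at {0↦0, 1↦6}  → |V|=3 |E|=2  E = 2-p->2 2-r->2
halt: no rule applies after step 4
NF nodes: {0:C, 1:C, 2:B}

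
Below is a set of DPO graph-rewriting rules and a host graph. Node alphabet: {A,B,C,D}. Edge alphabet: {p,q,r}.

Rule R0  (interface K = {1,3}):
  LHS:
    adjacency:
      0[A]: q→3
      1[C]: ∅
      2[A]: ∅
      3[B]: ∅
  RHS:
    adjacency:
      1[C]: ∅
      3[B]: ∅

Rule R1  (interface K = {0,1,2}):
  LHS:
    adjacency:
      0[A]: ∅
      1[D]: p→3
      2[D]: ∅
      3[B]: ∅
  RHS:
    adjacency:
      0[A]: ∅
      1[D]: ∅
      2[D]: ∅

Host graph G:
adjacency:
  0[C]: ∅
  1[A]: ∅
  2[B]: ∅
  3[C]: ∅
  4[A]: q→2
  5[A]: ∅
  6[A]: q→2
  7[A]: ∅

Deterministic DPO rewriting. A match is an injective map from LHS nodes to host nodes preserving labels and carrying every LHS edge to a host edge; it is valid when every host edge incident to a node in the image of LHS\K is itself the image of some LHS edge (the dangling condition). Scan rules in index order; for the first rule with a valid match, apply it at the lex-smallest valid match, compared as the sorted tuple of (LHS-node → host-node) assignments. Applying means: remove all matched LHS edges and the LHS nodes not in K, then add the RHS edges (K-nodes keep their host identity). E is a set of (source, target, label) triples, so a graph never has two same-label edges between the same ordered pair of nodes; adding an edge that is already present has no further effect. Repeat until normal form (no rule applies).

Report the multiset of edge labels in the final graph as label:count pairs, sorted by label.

start.  V:8 E:2  edges: 4-q->2 6-q->2
1. fire R0 via {0↦4, 1↦0, 2↦1, 3↦2}  →  V:6 E:1  edges: 6-q->2
2. fire R0 via {0↦6, 1↦0, 2↦5, 3↦2}  →  V:4 E:0  edges: ∅
final graph: no rule applies after step 2
NF edges: []

Answer: (no edges)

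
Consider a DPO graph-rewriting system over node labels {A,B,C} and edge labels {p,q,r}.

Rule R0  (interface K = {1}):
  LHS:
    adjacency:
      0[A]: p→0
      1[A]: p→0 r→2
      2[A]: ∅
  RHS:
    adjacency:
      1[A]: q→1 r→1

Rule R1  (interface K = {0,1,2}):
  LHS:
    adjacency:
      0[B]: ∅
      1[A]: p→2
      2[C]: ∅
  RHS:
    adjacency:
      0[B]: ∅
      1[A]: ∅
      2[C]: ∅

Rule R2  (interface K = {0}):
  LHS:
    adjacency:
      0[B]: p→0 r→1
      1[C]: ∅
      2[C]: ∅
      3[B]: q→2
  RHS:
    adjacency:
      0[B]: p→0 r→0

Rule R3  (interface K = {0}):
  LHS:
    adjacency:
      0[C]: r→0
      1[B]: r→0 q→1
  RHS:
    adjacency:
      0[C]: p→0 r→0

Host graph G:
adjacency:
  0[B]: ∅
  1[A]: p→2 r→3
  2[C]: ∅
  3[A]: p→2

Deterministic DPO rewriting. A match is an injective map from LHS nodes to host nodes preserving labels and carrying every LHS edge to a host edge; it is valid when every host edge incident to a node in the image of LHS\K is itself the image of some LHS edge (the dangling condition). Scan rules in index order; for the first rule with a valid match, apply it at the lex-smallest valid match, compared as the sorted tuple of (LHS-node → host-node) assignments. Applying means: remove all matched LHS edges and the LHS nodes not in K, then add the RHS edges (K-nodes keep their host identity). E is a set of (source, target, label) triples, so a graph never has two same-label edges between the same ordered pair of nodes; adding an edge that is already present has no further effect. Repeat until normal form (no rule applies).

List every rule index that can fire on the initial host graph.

R0: no valid match — LHS pattern not found
R1: 2 valid matches — {0↦0, 1↦1, 2↦2}, {0↦0, 1↦3, 2↦2}
R2: no valid match — LHS pattern not found
R3: no valid match — LHS pattern not found

Answer: [R1]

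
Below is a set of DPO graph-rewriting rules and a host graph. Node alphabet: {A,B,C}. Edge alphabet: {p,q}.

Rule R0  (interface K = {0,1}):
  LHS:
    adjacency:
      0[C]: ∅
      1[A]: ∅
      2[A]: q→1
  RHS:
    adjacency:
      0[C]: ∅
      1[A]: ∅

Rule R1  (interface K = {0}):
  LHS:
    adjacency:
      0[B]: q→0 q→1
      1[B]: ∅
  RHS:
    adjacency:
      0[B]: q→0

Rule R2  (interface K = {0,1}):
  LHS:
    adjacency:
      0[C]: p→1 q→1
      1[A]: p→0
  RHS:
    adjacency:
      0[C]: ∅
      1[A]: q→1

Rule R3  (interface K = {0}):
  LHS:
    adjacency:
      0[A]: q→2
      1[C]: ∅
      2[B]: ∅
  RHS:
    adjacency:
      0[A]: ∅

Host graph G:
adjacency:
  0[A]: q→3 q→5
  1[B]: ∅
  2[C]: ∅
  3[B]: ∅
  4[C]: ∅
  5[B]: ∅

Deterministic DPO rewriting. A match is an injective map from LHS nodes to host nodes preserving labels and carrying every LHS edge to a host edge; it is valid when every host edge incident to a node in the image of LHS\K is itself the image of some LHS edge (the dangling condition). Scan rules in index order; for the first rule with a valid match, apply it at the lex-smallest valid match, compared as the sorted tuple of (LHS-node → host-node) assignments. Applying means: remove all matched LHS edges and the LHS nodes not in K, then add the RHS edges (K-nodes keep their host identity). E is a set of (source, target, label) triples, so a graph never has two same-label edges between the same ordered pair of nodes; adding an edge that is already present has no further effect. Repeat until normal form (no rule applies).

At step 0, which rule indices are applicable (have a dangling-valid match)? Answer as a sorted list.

R0: no valid match — LHS pattern not found
R1: no valid match — LHS pattern not found
R2: no valid match — LHS pattern not found
R3: 4 valid matches — {0↦0, 1↦2, 2↦3}, {0↦0, 1↦2, 2↦5}, {0↦0, 1↦4, 2↦3} (+1 more)

Answer: [R3]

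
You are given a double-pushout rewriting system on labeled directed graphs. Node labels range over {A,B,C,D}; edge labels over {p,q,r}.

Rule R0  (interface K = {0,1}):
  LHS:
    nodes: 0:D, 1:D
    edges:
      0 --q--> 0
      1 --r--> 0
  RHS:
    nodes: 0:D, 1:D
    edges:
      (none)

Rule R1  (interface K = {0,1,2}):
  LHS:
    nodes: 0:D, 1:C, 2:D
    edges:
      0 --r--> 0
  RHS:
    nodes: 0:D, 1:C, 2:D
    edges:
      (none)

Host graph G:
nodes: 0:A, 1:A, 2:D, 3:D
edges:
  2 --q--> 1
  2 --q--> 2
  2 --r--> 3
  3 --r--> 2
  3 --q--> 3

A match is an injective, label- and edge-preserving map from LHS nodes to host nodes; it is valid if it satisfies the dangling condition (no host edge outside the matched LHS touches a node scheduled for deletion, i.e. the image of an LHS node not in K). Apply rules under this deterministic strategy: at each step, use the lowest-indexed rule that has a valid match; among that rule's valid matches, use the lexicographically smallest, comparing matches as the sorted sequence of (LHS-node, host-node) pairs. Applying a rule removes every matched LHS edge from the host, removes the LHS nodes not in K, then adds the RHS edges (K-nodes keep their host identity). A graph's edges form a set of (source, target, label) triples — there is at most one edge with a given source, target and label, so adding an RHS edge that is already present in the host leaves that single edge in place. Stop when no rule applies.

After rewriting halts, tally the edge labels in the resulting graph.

[0] host  ⇒  4 nodes, 5 edges  {2-q->1 2-q->2 2-r->3 3-r->2 3-q->3}
[1] R0 @ {0↦2, 1↦3}  ⇒  4 nodes, 3 edges  {2-q->1 2-r->3 3-q->3}
[2] R0 @ {0↦3, 1↦2}  ⇒  4 nodes, 1 edges  {2-q->1}
halt: no rule applies after step 2
NF edges: [(2, 1, 'q')]

Answer: q:1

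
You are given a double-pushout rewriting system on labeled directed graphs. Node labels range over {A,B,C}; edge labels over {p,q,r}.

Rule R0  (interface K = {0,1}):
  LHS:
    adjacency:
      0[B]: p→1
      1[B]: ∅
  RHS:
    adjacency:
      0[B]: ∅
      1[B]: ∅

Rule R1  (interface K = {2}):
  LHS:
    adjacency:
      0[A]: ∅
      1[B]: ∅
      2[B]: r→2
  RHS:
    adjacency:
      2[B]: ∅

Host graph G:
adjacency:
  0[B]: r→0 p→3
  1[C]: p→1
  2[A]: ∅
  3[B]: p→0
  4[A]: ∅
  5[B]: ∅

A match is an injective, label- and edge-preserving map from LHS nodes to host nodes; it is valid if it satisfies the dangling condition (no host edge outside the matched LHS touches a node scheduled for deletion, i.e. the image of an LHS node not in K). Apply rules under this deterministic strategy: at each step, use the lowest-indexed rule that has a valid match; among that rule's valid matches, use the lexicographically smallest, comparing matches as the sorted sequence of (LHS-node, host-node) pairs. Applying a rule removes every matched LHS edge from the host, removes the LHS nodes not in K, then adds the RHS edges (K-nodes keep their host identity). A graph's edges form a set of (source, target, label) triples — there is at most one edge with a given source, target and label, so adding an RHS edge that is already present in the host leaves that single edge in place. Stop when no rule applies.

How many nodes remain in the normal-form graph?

[0] host  ⇒  6 nodes, 4 edges  {0-r->0 0-p->3 1-p->1 3-p->0}
[1] R0 @ {0↦0, 1↦3}  ⇒  6 nodes, 3 edges  {0-r->0 1-p->1 3-p->0}
[2] R0 @ {0↦3, 1↦0}  ⇒  6 nodes, 2 edges  {0-r->0 1-p->1}
[3] R1 @ {0↦2, 1↦3, 2↦0}  ⇒  4 nodes, 1 edges  {1-p->1}
halt: no rule applies after step 3
NF nodes: {0:B, 1:C, 4:A, 5:B}

Answer: 4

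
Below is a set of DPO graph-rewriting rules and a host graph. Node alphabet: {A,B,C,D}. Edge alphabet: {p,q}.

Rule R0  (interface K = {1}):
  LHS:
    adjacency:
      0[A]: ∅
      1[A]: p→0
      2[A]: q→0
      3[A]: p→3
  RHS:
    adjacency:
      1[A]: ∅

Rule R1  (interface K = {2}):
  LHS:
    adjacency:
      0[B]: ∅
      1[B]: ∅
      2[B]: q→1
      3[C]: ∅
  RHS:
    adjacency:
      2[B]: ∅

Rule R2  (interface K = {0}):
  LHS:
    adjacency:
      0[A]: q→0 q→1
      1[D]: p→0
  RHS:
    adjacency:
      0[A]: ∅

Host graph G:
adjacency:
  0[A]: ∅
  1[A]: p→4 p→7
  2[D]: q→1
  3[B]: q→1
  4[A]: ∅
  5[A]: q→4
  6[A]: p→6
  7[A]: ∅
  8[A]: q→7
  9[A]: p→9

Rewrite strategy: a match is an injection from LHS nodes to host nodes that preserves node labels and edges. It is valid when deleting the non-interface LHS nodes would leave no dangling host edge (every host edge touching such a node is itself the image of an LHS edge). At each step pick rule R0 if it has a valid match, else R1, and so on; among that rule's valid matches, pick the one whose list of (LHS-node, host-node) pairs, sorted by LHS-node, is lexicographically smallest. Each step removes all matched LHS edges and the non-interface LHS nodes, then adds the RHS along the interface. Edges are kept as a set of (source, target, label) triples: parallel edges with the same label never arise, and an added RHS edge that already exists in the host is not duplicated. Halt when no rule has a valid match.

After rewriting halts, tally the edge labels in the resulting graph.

initial: |V|=10 |E|=8  E = 1-p->4 1-p->7 2-q->1 3-q->1 5-q->4 6-p->6 8-q->7 9-p->9
step 1: apply R0 at {0↦4, 1↦1, 2↦5, 3↦6}  → |V|=7 |E|=5  E = 1-p->7 2-q->1 3-q->1 8-q->7 9-p->9
step 2: apply R0 at {0↦7, 1↦1, 2↦8, 3↦9}  → |V|=4 |E|=2  E = 2-q->1 3-q->1
normal form: no rule applies after step 2
NF edges: [(2, 1, 'q'), (3, 1, 'q')]

Answer: q:2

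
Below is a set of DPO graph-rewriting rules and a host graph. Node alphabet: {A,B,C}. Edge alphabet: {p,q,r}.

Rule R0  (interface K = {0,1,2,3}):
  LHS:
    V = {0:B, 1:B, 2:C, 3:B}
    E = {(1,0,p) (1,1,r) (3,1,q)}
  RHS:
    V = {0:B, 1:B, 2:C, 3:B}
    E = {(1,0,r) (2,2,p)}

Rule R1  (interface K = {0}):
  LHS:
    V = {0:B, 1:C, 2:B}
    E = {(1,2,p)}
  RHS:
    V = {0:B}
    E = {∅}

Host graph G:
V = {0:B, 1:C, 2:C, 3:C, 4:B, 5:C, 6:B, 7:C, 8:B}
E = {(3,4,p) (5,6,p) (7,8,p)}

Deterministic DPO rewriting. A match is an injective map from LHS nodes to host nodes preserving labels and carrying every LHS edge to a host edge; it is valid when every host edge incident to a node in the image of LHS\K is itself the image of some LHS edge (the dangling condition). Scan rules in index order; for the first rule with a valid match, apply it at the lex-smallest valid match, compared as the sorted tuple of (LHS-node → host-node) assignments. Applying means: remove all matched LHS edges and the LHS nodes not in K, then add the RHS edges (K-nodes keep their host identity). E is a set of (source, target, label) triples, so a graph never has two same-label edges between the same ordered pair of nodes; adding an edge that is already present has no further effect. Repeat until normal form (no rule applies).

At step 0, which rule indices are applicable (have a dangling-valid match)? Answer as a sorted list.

Answer: [R1]

Steps:
R0: no valid match — LHS pattern not found
R1: 9 valid matches — {0↦0, 1↦3, 2↦4}, {0↦0, 1↦5, 2↦6}, {0↦0, 1↦7, 2↦8} (+6 more)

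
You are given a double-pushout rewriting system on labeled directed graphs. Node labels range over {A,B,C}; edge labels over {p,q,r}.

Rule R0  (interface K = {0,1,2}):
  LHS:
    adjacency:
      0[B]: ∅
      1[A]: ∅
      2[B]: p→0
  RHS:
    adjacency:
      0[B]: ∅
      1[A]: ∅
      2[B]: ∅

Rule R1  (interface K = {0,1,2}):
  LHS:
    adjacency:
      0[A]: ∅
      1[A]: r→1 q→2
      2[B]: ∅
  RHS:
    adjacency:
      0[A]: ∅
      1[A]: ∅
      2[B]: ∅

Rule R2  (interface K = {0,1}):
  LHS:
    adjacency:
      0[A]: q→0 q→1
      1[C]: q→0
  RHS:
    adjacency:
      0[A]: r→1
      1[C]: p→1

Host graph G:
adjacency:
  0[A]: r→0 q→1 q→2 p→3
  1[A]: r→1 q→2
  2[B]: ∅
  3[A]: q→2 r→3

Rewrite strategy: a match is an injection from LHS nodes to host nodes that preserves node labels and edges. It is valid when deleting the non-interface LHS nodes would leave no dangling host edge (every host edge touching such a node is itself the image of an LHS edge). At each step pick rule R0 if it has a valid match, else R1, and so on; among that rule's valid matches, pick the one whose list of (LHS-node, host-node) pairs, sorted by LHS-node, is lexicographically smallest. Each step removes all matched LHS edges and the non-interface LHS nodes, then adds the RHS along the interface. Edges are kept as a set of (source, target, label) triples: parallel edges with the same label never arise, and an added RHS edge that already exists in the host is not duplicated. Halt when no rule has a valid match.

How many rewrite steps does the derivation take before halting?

[0] host  ⇒  4 nodes, 8 edges  {0-r->0 0-q->1 0-q->2 0-p->3 1-r->1 1-q->2 3-q->2 3-r->3}
[1] R1 @ {0↦0, 1↦1, 2↦2}  ⇒  4 nodes, 6 edges  {0-r->0 0-q->1 0-q->2 0-p->3 3-q->2 3-r->3}
[2] R1 @ {0↦0, 1↦3, 2↦2}  ⇒  4 nodes, 4 edges  {0-r->0 0-q->1 0-q->2 0-p->3}
[3] R1 @ {0↦1, 1↦0, 2↦2}  ⇒  4 nodes, 2 edges  {0-q->1 0-p->3}
halt: no rule applies after step 3

Answer: 3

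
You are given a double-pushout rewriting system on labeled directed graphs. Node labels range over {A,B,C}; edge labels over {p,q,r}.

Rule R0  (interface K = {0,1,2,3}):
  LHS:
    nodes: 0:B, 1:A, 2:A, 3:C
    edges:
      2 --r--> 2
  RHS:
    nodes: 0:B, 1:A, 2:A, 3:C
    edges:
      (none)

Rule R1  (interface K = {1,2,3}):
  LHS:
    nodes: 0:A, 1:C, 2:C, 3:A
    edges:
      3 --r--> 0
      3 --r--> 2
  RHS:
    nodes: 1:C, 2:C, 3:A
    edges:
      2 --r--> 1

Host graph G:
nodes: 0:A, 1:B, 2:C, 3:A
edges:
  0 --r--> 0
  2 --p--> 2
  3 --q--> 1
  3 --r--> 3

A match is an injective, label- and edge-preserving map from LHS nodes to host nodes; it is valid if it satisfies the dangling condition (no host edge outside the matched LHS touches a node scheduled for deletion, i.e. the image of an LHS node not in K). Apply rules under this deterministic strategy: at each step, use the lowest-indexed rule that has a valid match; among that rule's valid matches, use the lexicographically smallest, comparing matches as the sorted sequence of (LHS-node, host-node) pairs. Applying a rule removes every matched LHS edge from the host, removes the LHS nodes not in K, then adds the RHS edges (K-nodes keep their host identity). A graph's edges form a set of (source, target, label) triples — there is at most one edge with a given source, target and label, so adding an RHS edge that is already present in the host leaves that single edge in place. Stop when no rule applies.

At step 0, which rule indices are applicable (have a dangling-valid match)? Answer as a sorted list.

R0: 2 valid matches — {0↦1, 1↦0, 2↦3, 3↦2}, {0↦1, 1↦3, 2↦0, 3↦2}
R1: no valid match — LHS pattern not found

Answer: [R0]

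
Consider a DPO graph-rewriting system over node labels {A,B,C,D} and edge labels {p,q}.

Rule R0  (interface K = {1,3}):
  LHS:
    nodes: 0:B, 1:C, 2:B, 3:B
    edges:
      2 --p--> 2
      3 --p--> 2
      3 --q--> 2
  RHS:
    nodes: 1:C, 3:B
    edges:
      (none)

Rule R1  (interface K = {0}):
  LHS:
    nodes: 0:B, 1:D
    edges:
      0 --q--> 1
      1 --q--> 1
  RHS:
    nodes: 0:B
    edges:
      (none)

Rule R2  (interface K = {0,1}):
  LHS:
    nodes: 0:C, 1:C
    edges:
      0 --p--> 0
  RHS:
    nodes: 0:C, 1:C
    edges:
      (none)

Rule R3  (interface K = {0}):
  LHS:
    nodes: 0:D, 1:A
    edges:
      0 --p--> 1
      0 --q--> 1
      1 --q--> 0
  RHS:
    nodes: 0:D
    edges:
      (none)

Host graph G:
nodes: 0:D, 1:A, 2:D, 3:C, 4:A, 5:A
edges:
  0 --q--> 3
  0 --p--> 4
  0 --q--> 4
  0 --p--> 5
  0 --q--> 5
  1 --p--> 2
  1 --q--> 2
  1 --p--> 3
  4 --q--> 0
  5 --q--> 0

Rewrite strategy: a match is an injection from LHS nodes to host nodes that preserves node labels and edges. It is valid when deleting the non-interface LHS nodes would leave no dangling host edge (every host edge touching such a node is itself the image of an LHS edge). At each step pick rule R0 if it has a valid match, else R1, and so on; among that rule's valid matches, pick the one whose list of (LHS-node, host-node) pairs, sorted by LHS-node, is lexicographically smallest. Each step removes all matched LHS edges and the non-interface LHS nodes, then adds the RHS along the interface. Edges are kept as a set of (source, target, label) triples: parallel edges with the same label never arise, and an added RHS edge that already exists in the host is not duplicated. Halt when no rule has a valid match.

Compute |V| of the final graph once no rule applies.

start.  V:6 E:10  edges: 0-q->3 0-p->4 0-q->4 0-p->5 0-q->5 1-p->2 1-q->2 1-p->3 4-q->0 5-q->0
1. fire R3 via {0↦0, 1↦4}  →  V:5 E:7  edges: 0-q->3 0-p->5 0-q->5 1-p->2 1-q->2 1-p->3 5-q->0
2. fire R3 via {0↦0, 1↦5}  →  V:4 E:4  edges: 0-q->3 1-p->2 1-q->2 1-p->3
normal form: no rule applies after step 2
NF nodes: {0:D, 1:A, 2:D, 3:C}

Answer: 4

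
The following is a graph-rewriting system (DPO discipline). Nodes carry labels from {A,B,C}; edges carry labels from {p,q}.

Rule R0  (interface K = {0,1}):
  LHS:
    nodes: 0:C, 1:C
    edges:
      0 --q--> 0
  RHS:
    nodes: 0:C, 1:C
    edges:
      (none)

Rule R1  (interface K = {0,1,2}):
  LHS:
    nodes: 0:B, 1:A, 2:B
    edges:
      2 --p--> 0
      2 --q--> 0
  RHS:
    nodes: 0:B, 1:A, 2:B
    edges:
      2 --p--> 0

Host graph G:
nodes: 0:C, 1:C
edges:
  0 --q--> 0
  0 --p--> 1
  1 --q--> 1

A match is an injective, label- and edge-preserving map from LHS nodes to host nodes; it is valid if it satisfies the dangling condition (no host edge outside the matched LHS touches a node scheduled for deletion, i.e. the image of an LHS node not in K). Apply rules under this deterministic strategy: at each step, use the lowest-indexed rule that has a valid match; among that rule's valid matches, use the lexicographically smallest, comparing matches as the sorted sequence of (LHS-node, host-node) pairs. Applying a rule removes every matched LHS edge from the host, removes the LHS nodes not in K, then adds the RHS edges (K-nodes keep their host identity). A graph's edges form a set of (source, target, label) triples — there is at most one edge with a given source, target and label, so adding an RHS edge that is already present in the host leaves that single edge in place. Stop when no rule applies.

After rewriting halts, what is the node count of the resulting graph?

[0] host  ⇒  2 nodes, 3 edges  {0-q->0 0-p->1 1-q->1}
[1] R0 @ {0↦0, 1↦1}  ⇒  2 nodes, 2 edges  {0-p->1 1-q->1}
[2] R0 @ {0↦1, 1↦0}  ⇒  2 nodes, 1 edges  {0-p->1}
final graph: no rule applies after step 2
NF nodes: {0:C, 1:C}

Answer: 2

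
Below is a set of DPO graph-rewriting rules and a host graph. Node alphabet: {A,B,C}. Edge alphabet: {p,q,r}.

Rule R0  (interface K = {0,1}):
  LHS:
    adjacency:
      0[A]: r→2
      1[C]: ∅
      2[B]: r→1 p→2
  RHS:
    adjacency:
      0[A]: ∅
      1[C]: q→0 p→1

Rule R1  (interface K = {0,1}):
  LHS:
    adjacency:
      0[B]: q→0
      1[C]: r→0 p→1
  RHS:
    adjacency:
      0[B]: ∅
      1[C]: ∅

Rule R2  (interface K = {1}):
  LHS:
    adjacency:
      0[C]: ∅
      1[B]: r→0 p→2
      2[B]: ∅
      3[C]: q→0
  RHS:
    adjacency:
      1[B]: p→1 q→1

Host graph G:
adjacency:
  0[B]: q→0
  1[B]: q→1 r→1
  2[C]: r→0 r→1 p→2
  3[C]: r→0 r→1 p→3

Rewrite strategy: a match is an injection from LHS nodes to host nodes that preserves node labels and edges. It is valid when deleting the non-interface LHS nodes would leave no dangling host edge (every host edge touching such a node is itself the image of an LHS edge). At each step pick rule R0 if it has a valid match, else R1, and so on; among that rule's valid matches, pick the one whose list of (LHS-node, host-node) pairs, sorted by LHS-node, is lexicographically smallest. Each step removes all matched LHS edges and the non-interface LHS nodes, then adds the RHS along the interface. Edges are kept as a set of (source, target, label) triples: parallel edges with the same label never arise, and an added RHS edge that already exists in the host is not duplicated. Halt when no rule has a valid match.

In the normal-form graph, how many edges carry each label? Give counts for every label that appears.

[0] host  ⇒  4 nodes, 9 edges  {0-q->0 1-q->1 1-r->1 2-r->0 2-r->1 2-p->2 3-r->0 3-r->1 3-p->3}
[1] R1 @ {0↦0, 1↦2}  ⇒  4 nodes, 6 edges  {1-q->1 1-r->1 2-r->1 3-r->0 3-r->1 3-p->3}
[2] R1 @ {0↦1, 1↦3}  ⇒  4 nodes, 3 edges  {1-r->1 2-r->1 3-r->0}
halt: no rule applies after step 2
NF edges: [(1, 1, 'r'), (2, 1, 'r'), (3, 0, 'r')]

Answer: r:3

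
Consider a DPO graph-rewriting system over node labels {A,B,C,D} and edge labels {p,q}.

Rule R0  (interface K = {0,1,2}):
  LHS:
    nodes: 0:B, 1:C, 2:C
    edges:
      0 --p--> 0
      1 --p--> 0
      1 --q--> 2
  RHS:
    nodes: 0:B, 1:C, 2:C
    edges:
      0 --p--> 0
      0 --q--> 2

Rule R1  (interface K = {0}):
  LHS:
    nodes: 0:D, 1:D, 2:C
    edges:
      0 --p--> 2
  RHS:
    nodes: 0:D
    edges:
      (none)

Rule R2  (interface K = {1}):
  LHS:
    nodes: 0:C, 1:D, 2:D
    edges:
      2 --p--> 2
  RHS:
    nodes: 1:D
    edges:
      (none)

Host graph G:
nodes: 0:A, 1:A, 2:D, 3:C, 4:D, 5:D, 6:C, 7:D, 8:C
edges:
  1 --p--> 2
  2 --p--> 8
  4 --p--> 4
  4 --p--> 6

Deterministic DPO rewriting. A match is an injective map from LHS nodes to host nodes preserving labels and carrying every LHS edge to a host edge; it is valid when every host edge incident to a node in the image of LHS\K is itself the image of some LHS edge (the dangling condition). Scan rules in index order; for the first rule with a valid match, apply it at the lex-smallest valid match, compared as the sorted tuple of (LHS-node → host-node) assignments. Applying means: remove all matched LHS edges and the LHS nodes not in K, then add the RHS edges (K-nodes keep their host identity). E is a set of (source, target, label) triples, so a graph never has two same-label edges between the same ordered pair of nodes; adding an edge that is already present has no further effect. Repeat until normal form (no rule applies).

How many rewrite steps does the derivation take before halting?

Answer: 3

Rewrite trace:
[0] host  ⇒  9 nodes, 4 edges  {1-p->2 2-p->8 4-p->4 4-p->6}
[1] R1 @ {0↦2, 1↦5, 2↦8}  ⇒  7 nodes, 3 edges  {1-p->2 4-p->4 4-p->6}
[2] R1 @ {0↦4, 1↦7, 2↦6}  ⇒  5 nodes, 2 edges  {1-p->2 4-p->4}
[3] R2 @ {0↦3, 1↦2, 2↦4}  ⇒  3 nodes, 1 edges  {1-p->2}
final graph: no rule applies after step 3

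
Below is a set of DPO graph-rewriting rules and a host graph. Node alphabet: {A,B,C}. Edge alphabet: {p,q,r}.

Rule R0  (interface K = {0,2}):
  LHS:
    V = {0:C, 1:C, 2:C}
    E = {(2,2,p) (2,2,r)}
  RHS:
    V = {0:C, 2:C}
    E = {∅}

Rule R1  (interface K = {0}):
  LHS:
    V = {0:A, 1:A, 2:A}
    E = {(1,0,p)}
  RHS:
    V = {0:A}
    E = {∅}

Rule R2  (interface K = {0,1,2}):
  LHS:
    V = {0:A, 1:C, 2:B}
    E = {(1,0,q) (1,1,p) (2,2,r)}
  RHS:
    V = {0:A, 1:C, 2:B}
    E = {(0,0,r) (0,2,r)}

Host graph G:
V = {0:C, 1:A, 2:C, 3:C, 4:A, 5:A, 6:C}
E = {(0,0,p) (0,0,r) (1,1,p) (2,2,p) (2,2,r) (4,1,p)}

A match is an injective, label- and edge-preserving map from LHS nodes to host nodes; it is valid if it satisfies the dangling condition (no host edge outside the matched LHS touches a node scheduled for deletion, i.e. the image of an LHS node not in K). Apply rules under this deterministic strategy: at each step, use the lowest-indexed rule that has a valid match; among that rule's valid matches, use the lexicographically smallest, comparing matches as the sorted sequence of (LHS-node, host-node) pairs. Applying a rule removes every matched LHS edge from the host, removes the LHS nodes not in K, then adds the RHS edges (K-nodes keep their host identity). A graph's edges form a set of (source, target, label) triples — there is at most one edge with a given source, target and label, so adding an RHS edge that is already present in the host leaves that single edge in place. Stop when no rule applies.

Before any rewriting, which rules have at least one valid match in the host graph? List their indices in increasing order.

R0: 8 valid matches — {0↦0, 1↦3, 2↦2}, {0↦0, 1↦6, 2↦2}, {0↦2, 1↦3, 2↦0} (+5 more)
R1: 1 valid match — {0↦1, 1↦4, 2↦5}
R2: no valid match — LHS pattern not found

Answer: [R0,R1]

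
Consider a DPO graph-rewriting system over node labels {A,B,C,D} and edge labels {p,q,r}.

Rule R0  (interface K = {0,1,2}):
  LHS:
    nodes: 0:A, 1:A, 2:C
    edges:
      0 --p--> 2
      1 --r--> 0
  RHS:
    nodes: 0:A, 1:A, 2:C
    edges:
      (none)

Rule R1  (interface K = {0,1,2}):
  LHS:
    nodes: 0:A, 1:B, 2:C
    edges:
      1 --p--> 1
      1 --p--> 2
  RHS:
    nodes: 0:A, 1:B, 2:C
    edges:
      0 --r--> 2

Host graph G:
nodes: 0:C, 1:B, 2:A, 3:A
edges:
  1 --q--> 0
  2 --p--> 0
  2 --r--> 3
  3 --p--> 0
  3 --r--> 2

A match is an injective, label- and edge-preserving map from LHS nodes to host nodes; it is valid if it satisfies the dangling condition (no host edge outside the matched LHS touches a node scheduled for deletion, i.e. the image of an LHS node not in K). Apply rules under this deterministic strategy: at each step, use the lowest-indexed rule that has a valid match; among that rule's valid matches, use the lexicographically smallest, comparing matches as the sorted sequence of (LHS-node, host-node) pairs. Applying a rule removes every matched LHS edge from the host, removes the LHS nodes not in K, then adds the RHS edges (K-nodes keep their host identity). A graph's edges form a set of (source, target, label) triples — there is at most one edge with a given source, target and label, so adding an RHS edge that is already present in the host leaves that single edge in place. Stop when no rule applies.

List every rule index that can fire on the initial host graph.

R0: 2 valid matches — {0↦2, 1↦3, 2↦0}, {0↦3, 1↦2, 2↦0}
R1: no valid match — LHS pattern not found

Answer: [R0]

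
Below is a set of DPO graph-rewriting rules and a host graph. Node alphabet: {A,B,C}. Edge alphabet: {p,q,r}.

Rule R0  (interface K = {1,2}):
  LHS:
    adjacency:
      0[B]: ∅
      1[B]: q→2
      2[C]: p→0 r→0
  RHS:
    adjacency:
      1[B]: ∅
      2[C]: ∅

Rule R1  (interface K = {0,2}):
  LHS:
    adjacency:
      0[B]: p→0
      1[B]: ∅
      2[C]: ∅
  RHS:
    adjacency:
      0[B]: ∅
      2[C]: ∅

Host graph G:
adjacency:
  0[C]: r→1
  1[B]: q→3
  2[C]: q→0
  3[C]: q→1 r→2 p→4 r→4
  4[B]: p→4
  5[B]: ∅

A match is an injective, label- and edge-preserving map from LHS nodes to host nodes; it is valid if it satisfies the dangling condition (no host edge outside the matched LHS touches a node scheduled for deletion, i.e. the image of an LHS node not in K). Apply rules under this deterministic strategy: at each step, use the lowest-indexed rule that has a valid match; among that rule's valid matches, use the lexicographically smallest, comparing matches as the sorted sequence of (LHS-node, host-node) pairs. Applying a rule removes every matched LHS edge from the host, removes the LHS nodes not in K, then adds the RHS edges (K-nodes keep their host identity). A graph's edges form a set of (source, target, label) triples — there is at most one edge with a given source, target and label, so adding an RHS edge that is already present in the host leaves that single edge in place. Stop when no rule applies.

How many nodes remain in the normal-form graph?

Answer: 4

Rewrite trace:
[0] host  ⇒  6 nodes, 8 edges  {0-r->1 1-q->3 2-q->0 3-q->1 3-r->2 3-p->4 3-r->4 4-p->4}
[1] R1 @ {0↦4, 1↦5, 2↦0}  ⇒  5 nodes, 7 edges  {0-r->1 1-q->3 2-q->0 3-q->1 3-r->2 3-p->4 3-r->4}
[2] R0 @ {0↦4, 1↦1, 2↦3}  ⇒  4 nodes, 4 edges  {0-r->1 2-q->0 3-q->1 3-r->2}
normal form: no rule applies after step 2
NF nodes: {0:C, 1:B, 2:C, 3:C}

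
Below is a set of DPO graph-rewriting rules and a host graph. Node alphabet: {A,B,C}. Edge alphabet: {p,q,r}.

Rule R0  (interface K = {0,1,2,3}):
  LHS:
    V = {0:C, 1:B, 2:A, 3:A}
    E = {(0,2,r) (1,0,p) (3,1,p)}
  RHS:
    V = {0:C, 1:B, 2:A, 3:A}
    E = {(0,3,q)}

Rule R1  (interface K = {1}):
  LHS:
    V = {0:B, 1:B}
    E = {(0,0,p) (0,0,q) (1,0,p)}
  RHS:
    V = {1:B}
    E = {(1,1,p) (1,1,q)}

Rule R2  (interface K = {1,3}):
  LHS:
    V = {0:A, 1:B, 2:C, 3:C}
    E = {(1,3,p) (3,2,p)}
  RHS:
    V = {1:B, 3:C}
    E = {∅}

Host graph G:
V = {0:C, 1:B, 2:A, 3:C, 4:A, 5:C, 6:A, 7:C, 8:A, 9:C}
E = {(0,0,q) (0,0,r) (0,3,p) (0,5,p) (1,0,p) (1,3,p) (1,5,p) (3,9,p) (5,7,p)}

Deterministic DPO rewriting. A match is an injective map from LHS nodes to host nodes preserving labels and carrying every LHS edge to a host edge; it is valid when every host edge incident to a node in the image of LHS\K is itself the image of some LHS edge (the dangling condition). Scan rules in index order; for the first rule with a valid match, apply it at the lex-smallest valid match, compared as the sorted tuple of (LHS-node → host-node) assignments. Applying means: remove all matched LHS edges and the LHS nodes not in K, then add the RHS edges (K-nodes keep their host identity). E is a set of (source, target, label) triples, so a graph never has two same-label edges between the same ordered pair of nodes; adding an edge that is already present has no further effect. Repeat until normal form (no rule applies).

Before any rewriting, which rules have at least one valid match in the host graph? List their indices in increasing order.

Answer: [R2]

Derivation:
R0: no valid match — LHS pattern not found
R1: no valid match — LHS pattern not found
R2: 8 valid matches — {0↦2, 1↦1, 2↦7, 3↦5}, {0↦2, 1↦1, 2↦9, 3↦3}, {0↦4, 1↦1, 2↦7, 3↦5} (+5 more)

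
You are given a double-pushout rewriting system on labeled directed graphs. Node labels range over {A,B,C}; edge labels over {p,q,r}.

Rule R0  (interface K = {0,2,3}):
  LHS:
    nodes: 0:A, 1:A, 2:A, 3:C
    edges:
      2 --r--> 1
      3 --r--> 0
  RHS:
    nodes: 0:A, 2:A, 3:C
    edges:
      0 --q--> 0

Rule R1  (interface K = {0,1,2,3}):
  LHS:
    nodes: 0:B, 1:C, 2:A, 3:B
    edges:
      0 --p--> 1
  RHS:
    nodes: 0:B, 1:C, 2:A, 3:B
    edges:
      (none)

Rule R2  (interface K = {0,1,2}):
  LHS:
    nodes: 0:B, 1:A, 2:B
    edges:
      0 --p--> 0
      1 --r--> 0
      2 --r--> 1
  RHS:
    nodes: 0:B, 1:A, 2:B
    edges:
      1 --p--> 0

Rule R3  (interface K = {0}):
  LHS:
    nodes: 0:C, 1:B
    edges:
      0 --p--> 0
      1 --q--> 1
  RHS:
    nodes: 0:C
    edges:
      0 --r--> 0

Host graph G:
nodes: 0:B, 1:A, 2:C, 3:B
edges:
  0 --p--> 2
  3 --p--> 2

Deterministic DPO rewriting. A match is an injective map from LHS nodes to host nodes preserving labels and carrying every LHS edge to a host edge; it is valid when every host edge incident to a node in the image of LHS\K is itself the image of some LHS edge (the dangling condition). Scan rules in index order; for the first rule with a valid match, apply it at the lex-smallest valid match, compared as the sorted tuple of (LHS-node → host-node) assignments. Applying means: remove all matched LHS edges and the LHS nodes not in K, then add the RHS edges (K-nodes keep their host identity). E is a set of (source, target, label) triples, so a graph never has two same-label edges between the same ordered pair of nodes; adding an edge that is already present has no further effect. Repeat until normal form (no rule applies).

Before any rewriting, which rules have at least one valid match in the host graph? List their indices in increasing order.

R0: no valid match — LHS pattern not found
R1: 2 valid matches — {0↦0, 1↦2, 2↦1, 3↦3}, {0↦3, 1↦2, 2↦1, 3↦0}
R2: no valid match — LHS pattern not found
R3: no valid match — LHS pattern not found

Answer: [R1]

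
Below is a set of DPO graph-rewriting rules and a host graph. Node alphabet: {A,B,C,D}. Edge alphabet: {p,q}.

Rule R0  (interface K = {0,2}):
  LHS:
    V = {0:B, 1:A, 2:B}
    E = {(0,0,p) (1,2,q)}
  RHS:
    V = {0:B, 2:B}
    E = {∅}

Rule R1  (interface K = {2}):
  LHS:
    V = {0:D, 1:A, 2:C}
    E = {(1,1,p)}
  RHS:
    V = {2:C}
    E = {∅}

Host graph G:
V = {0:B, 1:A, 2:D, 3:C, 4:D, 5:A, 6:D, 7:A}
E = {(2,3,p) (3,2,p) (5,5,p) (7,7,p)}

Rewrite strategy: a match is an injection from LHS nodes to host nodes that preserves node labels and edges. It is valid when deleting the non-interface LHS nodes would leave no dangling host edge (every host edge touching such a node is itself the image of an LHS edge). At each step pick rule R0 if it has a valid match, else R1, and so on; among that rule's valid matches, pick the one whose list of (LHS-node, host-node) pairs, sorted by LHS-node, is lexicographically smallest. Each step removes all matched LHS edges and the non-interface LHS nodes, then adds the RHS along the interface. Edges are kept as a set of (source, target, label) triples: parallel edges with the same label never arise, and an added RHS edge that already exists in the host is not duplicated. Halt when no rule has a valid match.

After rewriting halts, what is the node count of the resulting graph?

Answer: 4

Steps:
initial: |V|=8 |E|=4  E = 2-p->3 3-p->2 5-p->5 7-p->7
step 1: apply R1 at {0↦4, 1↦5, 2↦3}  → |V|=6 |E|=3  E = 2-p->3 3-p->2 7-p->7
step 2: apply R1 at {0↦6, 1↦7, 2↦3}  → |V|=4 |E|=2  E = 2-p->3 3-p->2
halt: no rule applies after step 2
NF nodes: {0:B, 1:A, 2:D, 3:C}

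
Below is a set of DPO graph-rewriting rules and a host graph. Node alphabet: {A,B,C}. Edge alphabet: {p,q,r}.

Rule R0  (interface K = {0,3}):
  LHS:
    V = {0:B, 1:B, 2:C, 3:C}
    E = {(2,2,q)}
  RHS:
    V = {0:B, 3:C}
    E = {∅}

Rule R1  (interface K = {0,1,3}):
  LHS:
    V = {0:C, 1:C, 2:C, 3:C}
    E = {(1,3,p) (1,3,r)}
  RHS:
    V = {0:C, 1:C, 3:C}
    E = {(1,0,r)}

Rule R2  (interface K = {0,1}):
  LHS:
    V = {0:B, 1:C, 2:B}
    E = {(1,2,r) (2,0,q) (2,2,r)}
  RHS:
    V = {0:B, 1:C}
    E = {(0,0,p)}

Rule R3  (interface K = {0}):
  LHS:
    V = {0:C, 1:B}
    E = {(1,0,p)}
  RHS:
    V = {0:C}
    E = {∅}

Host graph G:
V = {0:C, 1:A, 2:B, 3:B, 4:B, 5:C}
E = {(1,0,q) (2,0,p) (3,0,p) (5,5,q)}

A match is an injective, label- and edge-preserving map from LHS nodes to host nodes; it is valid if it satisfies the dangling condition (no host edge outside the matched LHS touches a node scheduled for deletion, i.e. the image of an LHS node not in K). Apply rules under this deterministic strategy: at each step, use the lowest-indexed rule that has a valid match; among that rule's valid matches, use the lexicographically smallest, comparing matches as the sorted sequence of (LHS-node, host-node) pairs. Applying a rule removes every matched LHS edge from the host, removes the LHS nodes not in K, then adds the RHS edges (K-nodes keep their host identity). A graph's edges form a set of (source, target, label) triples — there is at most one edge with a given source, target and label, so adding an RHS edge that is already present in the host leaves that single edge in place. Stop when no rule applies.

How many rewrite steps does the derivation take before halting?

initial: |V|=6 |E|=4  E = 1-q->0 2-p->0 3-p->0 5-q->5
step 1: apply R0 at {0↦2, 1↦4, 2↦5, 3↦0}  → |V|=4 |E|=3  E = 1-q->0 2-p->0 3-p->0
step 2: apply R3 at {0↦0, 1↦2}  → |V|=3 |E|=2  E = 1-q->0 3-p->0
step 3: apply R3 at {0↦0, 1↦3}  → |V|=2 |E|=1  E = 1-q->0
final graph: no rule applies after step 3

Answer: 3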